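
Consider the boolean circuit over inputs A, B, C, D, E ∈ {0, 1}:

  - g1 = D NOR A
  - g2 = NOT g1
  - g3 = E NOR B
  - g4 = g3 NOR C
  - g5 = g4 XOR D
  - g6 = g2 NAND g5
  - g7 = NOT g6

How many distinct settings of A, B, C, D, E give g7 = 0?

g7 = NOT g6 must be 0, so g6 = 1.
g6 = g2 NAND g5 must be 1, so at least one of g2, g5 is 0.
Enumerating the 32 input combinations, 19 give g7 = 0 and 13 give g7 = 1.

19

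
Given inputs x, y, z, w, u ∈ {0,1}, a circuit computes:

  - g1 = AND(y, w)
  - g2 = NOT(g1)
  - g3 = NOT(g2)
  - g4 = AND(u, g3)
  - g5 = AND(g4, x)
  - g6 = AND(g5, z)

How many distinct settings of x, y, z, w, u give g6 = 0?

g6 = AND(g5, z) must be 0, so at least one of g5, z is 0.
Enumerating the 32 input combinations, 31 give g6 = 0 and 1 give g6 = 1.

31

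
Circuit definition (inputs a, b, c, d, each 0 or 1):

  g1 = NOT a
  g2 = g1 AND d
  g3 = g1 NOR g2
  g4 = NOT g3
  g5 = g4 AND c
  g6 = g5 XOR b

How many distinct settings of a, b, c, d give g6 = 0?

g6 = g5 XOR b must be 0, so g5 and b are equal.
Enumerating the 16 input combinations, 8 give g6 = 0 and 8 give g6 = 1.

8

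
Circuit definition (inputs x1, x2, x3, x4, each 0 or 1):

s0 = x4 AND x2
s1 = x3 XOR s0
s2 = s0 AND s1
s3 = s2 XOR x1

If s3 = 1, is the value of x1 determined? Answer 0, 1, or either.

Both values of x1 occur among assignments with s3 = 1:
  x1=0: x1=0, x2=1, x3=0, x4=1
  x1=1: x1=1, x2=0, x3=0, x4=0

either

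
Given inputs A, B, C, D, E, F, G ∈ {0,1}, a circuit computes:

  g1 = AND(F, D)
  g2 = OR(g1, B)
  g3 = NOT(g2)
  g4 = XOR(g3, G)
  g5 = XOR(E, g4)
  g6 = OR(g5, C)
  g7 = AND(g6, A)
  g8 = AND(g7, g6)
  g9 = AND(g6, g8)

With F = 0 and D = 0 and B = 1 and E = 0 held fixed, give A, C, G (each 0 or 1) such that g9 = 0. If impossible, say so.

Check with F = 0 and D = 0 and B = 1 and E = 0 and A=0, C=1, G=0:
g1 = AND(F, D) = AND(0, 0) = 0
g2 = OR(g1, B) = OR(0, 1) = 1
g3 = NOT(g2) = NOT 1 = 0
g4 = XOR(g3, G) = XOR(0, 0) = 0
g5 = XOR(E, g4) = XOR(0, 0) = 0
g6 = OR(g5, C) = OR(0, 1) = 1
g7 = AND(g6, A) = AND(1, 0) = 0
g8 = AND(g7, g6) = AND(0, 1) = 0
g9 = AND(g6, g8) = AND(1, 0) = 0
So g9 = 0.

A=0 C=1 G=0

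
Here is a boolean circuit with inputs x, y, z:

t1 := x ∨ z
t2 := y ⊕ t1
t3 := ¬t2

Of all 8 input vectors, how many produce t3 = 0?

4

t3 = ¬t2 must be 0, so t2 = 1.
Enumerating the 8 input combinations, 4 give t3 = 0 and 4 give t3 = 1.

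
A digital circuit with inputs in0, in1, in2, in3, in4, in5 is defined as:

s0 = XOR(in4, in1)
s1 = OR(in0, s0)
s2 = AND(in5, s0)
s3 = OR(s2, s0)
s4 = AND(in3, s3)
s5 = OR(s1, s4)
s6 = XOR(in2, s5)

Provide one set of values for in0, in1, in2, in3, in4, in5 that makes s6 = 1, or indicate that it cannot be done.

in0=1, in1=1, in2=0, in3=1, in4=1, in5=1

Check with in0=1, in1=1, in2=0, in3=1, in4=1, in5=1:
s0 = XOR(in4, in1) = XOR(1, 1) = 0
s1 = OR(in0, s0) = OR(1, 0) = 1
s2 = AND(in5, s0) = AND(1, 0) = 0
s3 = OR(s2, s0) = OR(0, 0) = 0
s4 = AND(in3, s3) = AND(1, 0) = 0
s5 = OR(s1, s4) = OR(1, 0) = 1
s6 = XOR(in2, s5) = XOR(0, 1) = 1
So s6 = 1 as required.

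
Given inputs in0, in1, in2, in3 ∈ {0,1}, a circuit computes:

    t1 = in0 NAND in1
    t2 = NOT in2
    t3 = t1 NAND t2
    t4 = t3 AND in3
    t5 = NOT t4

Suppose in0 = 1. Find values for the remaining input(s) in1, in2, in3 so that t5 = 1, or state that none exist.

in1=0, in2=1, in3=0

t5 = NOT t4 must be 1, so t4 = 0.
Check with in0 = 1 and in1=0, in2=1, in3=0:
t1 = in0 NAND in1 = 1 NAND 0 = 1
t2 = NOT in2 = NOT 1 = 0
t3 = t1 NAND t2 = 1 NAND 0 = 1
t4 = t3 AND in3 = 1 AND 0 = 0
t5 = NOT t4 = NOT 0 = 1
So t5 = 1.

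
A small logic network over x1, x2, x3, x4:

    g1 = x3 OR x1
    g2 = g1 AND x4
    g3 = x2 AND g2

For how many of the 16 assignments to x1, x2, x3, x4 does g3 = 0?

13

g3 = x2 AND g2 must be 0, so at least one of x2, g2 is 0.
Enumerating the 16 input combinations, 13 give g3 = 0 and 3 give g3 = 1.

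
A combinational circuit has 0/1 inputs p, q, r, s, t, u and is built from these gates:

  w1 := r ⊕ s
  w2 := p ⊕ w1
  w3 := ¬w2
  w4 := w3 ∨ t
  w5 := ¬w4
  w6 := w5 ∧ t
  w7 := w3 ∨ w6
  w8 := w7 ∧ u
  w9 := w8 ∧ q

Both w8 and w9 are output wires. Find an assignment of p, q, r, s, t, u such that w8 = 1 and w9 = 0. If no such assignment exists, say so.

p=1 q=0 r=1 s=0 t=1 u=1

Check with p=1 q=0 r=1 s=0 t=1 u=1:
w1 = r ⊕ s = 1 ⊕ 0 = 1
w2 = p ⊕ w1 = 1 ⊕ 1 = 0
w3 = ¬w2 = ¬0 = 1
w4 = w3 ∨ t = 1 ∨ 1 = 1
w5 = ¬w4 = ¬1 = 0
w6 = w5 ∧ t = 0 ∧ 1 = 0
w7 = w3 ∨ w6 = 1 ∨ 0 = 1
w8 = w7 ∧ u = 1 ∧ 1 = 1
w9 = w8 ∧ q = 1 ∧ 0 = 0
So w8 = 1 and w9 = 0.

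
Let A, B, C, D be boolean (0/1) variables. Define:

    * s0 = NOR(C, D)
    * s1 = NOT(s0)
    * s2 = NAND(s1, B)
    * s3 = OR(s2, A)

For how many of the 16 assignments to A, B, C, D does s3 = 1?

13

s3 = OR(s2, A) must be 1, so at least one of s2, A is 1.
Enumerating the 16 input combinations, 13 give s3 = 1 and 3 give s3 = 0.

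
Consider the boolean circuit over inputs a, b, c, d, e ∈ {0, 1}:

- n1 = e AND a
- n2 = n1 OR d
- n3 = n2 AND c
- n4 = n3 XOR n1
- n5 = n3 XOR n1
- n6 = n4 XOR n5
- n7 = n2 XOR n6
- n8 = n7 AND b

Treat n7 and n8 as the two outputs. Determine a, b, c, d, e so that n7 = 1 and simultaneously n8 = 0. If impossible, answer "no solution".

Check with a=1 b=0 c=0 d=0 e=1:
n1 = e AND a = 1 AND 1 = 1
n2 = n1 OR d = 1 OR 0 = 1
n3 = n2 AND c = 1 AND 0 = 0
n4 = n3 XOR n1 = 0 XOR 1 = 1
n5 = n3 XOR n1 = 0 XOR 1 = 1
n6 = n4 XOR n5 = 1 XOR 1 = 0
n7 = n2 XOR n6 = 1 XOR 0 = 1
n8 = n7 AND b = 1 AND 0 = 0
So n7 = 1 and n8 = 0.

a=1 b=0 c=0 d=0 e=1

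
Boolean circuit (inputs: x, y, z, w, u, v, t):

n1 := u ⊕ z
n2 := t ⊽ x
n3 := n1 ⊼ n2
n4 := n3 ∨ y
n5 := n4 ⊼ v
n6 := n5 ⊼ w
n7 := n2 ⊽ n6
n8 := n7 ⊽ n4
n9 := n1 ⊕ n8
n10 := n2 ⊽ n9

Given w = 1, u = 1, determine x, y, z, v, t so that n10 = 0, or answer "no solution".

Check with w = 1, u = 1 and x=1, y=0, z=0, v=1, t=1:
n1 = u ⊕ z = 1 ⊕ 0 = 1
n2 = t ⊽ x = 1 ⊽ 1 = 0
n3 = n1 ⊼ n2 = 1 ⊼ 0 = 1
n4 = n3 ∨ y = 1 ∨ 0 = 1
n5 = n4 ⊼ v = 1 ⊼ 1 = 0
n6 = n5 ⊼ w = 0 ⊼ 1 = 1
n7 = n2 ⊽ n6 = 0 ⊽ 1 = 0
n8 = n7 ⊽ n4 = 0 ⊽ 1 = 0
n9 = n1 ⊕ n8 = 1 ⊕ 0 = 1
n10 = n2 ⊽ n9 = 0 ⊽ 1 = 0
So n10 = 0.

x=1, y=0, z=0, v=1, t=1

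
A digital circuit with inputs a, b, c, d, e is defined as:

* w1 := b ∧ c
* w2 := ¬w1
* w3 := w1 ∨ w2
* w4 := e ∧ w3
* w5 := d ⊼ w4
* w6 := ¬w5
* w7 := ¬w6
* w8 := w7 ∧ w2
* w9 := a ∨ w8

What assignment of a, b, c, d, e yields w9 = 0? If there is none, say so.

w9 = a ∨ w8 must be 0, so both a = 0 and w8 = 0.
w8 = w7 ∧ w2 must be 0, so at least one of w7, w2 is 0.
Check with a=0 b=1 c=1 d=1 e=1:
w1 = b ∧ c = 1 ∧ 1 = 1
w2 = ¬w1 = ¬1 = 0
w3 = w1 ∨ w2 = 1 ∨ 0 = 1
w4 = e ∧ w3 = 1 ∧ 1 = 1
w5 = d ⊼ w4 = 1 ⊼ 1 = 0
w6 = ¬w5 = ¬0 = 1
w7 = ¬w6 = ¬1 = 0
w8 = w7 ∧ w2 = 0 ∧ 0 = 0
w9 = a ∨ w8 = 0 ∨ 0 = 0
So w9 = 0 as required.

a=0 b=1 c=1 d=1 e=1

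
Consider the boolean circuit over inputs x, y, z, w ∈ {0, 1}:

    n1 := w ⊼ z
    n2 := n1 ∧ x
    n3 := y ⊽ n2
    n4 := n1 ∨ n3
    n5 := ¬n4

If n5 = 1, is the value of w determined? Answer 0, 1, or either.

1

n5 = ¬n4 must be 1, so n4 = 0.
n4 = n1 ∨ n3 must be 0, so both n1 = 0 and n3 = 0.
n1 = w ⊼ z must be 0, so both w = 1 and z = 1.
Every assignment with n5 = 1 has w = 1; there are 2 such assignment(s).
  x=0, y=1, z=1, w=1
  x=1, y=1, z=1, w=1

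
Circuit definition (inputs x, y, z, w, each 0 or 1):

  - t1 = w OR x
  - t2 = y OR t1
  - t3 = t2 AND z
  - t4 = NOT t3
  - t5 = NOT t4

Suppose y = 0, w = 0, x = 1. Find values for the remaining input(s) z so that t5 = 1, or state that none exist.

z=1

t5 = NOT t4 must be 1, so t4 = 0.
Check with y = 0, w = 0, x = 1 and z=1:
t1 = w OR x = 0 OR 1 = 1
t2 = y OR t1 = 0 OR 1 = 1
t3 = t2 AND z = 1 AND 1 = 1
t4 = NOT t3 = NOT 1 = 0
t5 = NOT t4 = NOT 0 = 1
So t5 = 1.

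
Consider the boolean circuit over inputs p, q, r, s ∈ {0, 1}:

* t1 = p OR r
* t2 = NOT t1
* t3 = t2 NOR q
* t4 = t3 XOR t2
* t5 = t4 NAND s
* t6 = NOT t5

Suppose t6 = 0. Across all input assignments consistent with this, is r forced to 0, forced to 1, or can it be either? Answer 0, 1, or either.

either

Both values of r occur among assignments with t6 = 0:
  r=0: p=0, q=0, r=0, s=0
  r=1: p=0, q=0, r=1, s=0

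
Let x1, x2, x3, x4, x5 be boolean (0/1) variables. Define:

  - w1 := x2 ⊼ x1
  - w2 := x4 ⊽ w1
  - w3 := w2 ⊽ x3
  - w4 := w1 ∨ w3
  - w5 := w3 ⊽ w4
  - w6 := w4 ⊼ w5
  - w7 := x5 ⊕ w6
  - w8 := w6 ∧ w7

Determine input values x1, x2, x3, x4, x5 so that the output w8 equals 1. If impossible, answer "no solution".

x1=0, x2=0, x3=1, x4=1, x5=0

Check with x1=0, x2=0, x3=1, x4=1, x5=0:
w1 = x2 ⊼ x1 = 0 ⊼ 0 = 1
w2 = x4 ⊽ w1 = 1 ⊽ 1 = 0
w3 = w2 ⊽ x3 = 0 ⊽ 1 = 0
w4 = w1 ∨ w3 = 1 ∨ 0 = 1
w5 = w3 ⊽ w4 = 0 ⊽ 1 = 0
w6 = w4 ⊼ w5 = 1 ⊼ 0 = 1
w7 = x5 ⊕ w6 = 0 ⊕ 1 = 1
w8 = w6 ∧ w7 = 1 ∧ 1 = 1
So w8 = 1 as required.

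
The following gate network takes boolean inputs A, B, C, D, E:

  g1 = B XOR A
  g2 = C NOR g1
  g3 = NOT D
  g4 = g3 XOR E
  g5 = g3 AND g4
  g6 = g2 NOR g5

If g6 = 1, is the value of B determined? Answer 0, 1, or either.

Both values of B occur among assignments with g6 = 1:
  B=0: A=0, B=0, C=1, D=0, E=1
  B=1: A=0, B=1, C=0, D=0, E=1

either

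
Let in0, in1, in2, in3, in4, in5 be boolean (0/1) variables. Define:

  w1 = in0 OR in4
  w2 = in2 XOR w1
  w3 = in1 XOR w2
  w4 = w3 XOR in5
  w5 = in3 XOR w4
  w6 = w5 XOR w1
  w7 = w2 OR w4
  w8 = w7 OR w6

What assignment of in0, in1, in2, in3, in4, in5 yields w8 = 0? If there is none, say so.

in0=0, in1=0, in2=1, in3=1, in4=1, in5=0

w8 = w7 OR w6 must be 0, so both w7 = 0 and w6 = 0.
w7 = w2 OR w4 must be 0, so both w2 = 0 and w4 = 0.
Check with in0=0, in1=0, in2=1, in3=1, in4=1, in5=0:
w1 = in0 OR in4 = 0 OR 1 = 1
w2 = in2 XOR w1 = 1 XOR 1 = 0
w3 = in1 XOR w2 = 0 XOR 0 = 0
w4 = w3 XOR in5 = 0 XOR 0 = 0
w5 = in3 XOR w4 = 1 XOR 0 = 1
w6 = w5 XOR w1 = 1 XOR 1 = 0
w7 = w2 OR w4 = 0 OR 0 = 0
w8 = w7 OR w6 = 0 OR 0 = 0
So w8 = 0 as required.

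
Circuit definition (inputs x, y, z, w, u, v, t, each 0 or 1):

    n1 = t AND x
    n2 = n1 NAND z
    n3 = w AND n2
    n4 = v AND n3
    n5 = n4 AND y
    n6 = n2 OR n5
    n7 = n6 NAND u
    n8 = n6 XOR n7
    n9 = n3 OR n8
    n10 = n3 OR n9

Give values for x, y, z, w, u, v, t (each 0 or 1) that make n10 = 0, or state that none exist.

x=1, y=0, z=0, w=0, u=0, v=1, t=0

n10 = n3 OR n9 must be 0, so both n3 = 0 and n9 = 0.
Check with x=1, y=0, z=0, w=0, u=0, v=1, t=0:
n1 = t AND x = 0 AND 1 = 0
n2 = n1 NAND z = 0 NAND 0 = 1
n3 = w AND n2 = 0 AND 1 = 0
n4 = v AND n3 = 1 AND 0 = 0
n5 = n4 AND y = 0 AND 0 = 0
n6 = n2 OR n5 = 1 OR 0 = 1
n7 = n6 NAND u = 1 NAND 0 = 1
n8 = n6 XOR n7 = 1 XOR 1 = 0
n9 = n3 OR n8 = 0 OR 0 = 0
n10 = n3 OR n9 = 0 OR 0 = 0
So n10 = 0 as required.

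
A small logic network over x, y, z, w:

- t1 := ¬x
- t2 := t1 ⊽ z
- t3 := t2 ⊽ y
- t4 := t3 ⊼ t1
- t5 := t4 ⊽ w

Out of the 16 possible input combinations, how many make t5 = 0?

t5 = t4 ⊽ w must be 0, so at least one of t4, w is 1.
Enumerating the 16 input combinations, 14 give t5 = 0 and 2 give t5 = 1.

14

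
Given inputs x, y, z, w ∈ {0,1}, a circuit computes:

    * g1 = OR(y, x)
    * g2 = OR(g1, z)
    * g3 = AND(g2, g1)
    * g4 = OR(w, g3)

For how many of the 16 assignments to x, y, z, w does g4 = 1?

14

g4 = OR(w, g3) must be 1, so at least one of w, g3 is 1.
Enumerating the 16 input combinations, 14 give g4 = 1 and 2 give g4 = 0.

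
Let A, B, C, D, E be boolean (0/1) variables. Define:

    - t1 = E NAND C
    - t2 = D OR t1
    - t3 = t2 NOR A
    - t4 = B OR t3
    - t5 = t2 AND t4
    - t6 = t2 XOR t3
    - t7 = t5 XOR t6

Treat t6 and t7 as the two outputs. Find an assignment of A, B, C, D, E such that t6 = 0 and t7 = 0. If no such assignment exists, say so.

A=1, B=1, C=1, D=0, E=1

Check with A=1, B=1, C=1, D=0, E=1:
t1 = E NAND C = 1 NAND 1 = 0
t2 = D OR t1 = 0 OR 0 = 0
t3 = t2 NOR A = 0 NOR 1 = 0
t4 = B OR t3 = 1 OR 0 = 1
t5 = t2 AND t4 = 0 AND 1 = 0
t6 = t2 XOR t3 = 0 XOR 0 = 0
t7 = t5 XOR t6 = 0 XOR 0 = 0
So t6 = 0 and t7 = 0.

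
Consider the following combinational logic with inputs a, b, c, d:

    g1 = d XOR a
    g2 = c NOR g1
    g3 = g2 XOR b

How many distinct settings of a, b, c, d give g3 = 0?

g3 = g2 XOR b must be 0, so g2 and b are equal.
Enumerating the 16 input combinations, 8 give g3 = 0 and 8 give g3 = 1.

8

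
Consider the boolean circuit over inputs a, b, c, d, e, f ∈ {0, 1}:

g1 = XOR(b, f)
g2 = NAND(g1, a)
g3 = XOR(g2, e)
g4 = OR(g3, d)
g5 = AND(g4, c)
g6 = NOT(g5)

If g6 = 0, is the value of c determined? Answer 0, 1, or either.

1

g6 = NOT(g5) must be 0, so g5 = 1.
g5 = AND(g4, c) must be 1, so both g4 = 1 and c = 1.
g4 = OR(g3, d) must be 1, so at least one of g3, d is 1.
Every assignment with g6 = 0 has c = 1; there are 24 such assignment(s).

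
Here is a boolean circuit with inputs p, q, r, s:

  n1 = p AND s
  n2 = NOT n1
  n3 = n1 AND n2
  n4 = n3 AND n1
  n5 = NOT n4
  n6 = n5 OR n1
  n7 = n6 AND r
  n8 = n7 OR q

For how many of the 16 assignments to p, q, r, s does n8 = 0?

n8 = n7 OR q must be 0, so both n7 = 0 and q = 0.
n7 = n6 AND r must be 0, so at least one of n6, r is 0.
Enumerating the 16 input combinations, 4 give n8 = 0 and 12 give n8 = 1.

4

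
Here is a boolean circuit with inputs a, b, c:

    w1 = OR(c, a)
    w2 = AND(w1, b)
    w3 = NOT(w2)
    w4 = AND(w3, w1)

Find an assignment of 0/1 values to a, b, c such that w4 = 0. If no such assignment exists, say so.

a=1, b=1, c=0

w4 = AND(w3, w1) must be 0, so at least one of w3, w1 is 0.
Check with a=1, b=1, c=0:
w1 = OR(c, a) = OR(0, 1) = 1
w2 = AND(w1, b) = AND(1, 1) = 1
w3 = NOT(w2) = NOT 1 = 0
w4 = AND(w3, w1) = AND(0, 1) = 0
So w4 = 0 as required.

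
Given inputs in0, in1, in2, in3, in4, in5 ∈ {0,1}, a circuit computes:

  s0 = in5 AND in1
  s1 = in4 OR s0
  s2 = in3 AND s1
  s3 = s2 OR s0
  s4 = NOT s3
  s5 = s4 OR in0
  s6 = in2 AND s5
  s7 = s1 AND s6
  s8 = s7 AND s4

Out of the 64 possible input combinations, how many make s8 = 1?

s8 = s7 AND s4 must be 1, so both s7 = 1 and s4 = 1.
s7 = s1 AND s6 must be 1, so both s1 = 1 and s6 = 1.
Satisfying assignments:
  in0=0, in1=0, in2=1, in3=0, in4=1, in5=0
  in0=0, in1=0, in2=1, in3=0, in4=1, in5=1
  in0=0, in1=1, in2=1, in3=0, in4=1, in5=0
  in0=1, in1=0, in2=1, in3=0, in4=1, in5=0
  in0=1, in1=0, in2=1, in3=0, in4=1, in5=1
  in0=1, in1=1, in2=1, in3=0, in4=1, in5=0

6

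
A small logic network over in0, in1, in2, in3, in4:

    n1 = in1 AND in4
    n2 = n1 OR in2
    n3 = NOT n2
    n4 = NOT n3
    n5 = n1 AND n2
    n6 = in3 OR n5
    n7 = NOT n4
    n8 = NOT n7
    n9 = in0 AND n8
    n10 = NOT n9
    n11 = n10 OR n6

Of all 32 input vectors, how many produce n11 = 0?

3

n11 = n10 OR n6 must be 0, so both n10 = 0 and n6 = 0.
n10 = NOT n9 must be 0, so n9 = 1.
Enumerating the 32 input combinations, 3 give n11 = 0 and 29 give n11 = 1.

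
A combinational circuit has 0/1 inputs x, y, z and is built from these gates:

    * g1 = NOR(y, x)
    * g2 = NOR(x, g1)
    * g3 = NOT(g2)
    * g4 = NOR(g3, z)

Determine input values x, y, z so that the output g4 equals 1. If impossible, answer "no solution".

g4 = NOR(g3, z) must be 1, so both g3 = 0 and z = 0.
Check with x=0, y=1, z=0:
g1 = NOR(y, x) = NOR(1, 0) = 0
g2 = NOR(x, g1) = NOR(0, 0) = 1
g3 = NOT(g2) = NOT 1 = 0
g4 = NOR(g3, z) = NOR(0, 0) = 1
So g4 = 1 as required.

x=0, y=1, z=0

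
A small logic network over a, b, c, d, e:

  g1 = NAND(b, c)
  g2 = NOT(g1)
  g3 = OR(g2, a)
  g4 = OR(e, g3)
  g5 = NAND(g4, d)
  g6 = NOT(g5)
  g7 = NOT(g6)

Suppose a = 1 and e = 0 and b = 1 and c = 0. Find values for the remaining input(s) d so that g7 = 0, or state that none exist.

d=1

g7 = NOT(g6) must be 0, so g6 = 1.
Check with a = 1 and e = 0 and b = 1 and c = 0 and d=1:
g1 = NAND(b, c) = NAND(1, 0) = 1
g2 = NOT(g1) = NOT 1 = 0
g3 = OR(g2, a) = OR(0, 1) = 1
g4 = OR(e, g3) = OR(0, 1) = 1
g5 = NAND(g4, d) = NAND(1, 1) = 0
g6 = NOT(g5) = NOT 0 = 1
g7 = NOT(g6) = NOT 1 = 0
So g7 = 0.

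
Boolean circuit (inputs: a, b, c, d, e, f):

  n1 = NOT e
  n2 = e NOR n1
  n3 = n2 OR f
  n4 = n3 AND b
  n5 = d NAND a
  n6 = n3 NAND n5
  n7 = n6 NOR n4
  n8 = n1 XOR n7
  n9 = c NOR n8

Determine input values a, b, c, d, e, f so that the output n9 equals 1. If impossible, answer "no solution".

a=0, b=1, c=0, d=1, e=1, f=0

n9 = c NOR n8 must be 1, so both c = 0 and n8 = 0.
Check with a=0, b=1, c=0, d=1, e=1, f=0:
n1 = NOT e = NOT 1 = 0
n2 = e NOR n1 = 1 NOR 0 = 0
n3 = n2 OR f = 0 OR 0 = 0
n4 = n3 AND b = 0 AND 1 = 0
n5 = d NAND a = 1 NAND 0 = 1
n6 = n3 NAND n5 = 0 NAND 1 = 1
n7 = n6 NOR n4 = 1 NOR 0 = 0
n8 = n1 XOR n7 = 0 XOR 0 = 0
n9 = c NOR n8 = 0 NOR 0 = 1
So n9 = 1 as required.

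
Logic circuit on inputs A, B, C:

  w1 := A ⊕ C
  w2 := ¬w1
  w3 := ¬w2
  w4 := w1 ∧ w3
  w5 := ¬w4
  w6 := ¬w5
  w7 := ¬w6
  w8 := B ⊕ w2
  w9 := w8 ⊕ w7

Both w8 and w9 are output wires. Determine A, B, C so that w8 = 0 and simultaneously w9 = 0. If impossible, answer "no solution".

Check with A=0, B=0, C=1:
w1 = A ⊕ C = 0 ⊕ 1 = 1
w2 = ¬w1 = ¬1 = 0
w3 = ¬w2 = ¬0 = 1
w4 = w1 ∧ w3 = 1 ∧ 1 = 1
w5 = ¬w4 = ¬1 = 0
w6 = ¬w5 = ¬0 = 1
w7 = ¬w6 = ¬1 = 0
w8 = B ⊕ w2 = 0 ⊕ 0 = 0
w9 = w8 ⊕ w7 = 0 ⊕ 0 = 0
So w8 = 0 and w9 = 0.

A=0, B=0, C=1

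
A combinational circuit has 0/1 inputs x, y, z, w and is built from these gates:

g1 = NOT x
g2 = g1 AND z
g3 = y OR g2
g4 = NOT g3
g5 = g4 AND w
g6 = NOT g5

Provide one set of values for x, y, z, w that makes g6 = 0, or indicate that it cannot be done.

g6 = NOT g5 must be 0, so g5 = 1.
g5 = g4 AND w must be 1, so both g4 = 1 and w = 1.
g4 = NOT g3 must be 1, so g3 = 0.
Check with x=1, y=0, z=1, w=1:
g1 = NOT x = NOT 1 = 0
g2 = g1 AND z = 0 AND 1 = 0
g3 = y OR g2 = 0 OR 0 = 0
g4 = NOT g3 = NOT 0 = 1
g5 = g4 AND w = 1 AND 1 = 1
g6 = NOT g5 = NOT 1 = 0
So g6 = 0 as required.

x=1, y=0, z=1, w=1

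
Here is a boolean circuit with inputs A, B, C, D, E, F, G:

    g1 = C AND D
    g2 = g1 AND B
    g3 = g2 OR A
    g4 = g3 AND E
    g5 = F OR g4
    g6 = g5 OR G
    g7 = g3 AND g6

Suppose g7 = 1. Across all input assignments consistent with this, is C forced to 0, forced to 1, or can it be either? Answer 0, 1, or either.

Both values of C occur among assignments with g7 = 1:
  C=0: A=1, B=0, C=0, D=0, E=0, F=0, G=1
  C=1: A=0, B=1, C=1, D=1, E=0, F=0, G=1

either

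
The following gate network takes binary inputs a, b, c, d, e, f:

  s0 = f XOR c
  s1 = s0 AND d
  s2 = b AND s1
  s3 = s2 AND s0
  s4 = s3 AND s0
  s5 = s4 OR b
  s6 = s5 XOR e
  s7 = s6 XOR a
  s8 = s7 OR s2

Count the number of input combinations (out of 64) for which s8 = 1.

36

s8 = s7 OR s2 must be 1, so at least one of s7, s2 is 1.
Enumerating the 64 input combinations, 36 give s8 = 1 and 28 give s8 = 0.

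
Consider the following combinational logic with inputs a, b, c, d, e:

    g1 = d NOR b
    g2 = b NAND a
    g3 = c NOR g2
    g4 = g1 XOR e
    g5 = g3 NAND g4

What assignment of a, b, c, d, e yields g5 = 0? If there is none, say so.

g5 = g3 NAND g4 must be 0, so both g3 = 1 and g4 = 1.
Check with a=1, b=1, c=0, d=0, e=1:
g1 = d NOR b = 0 NOR 1 = 0
g2 = b NAND a = 1 NAND 1 = 0
g3 = c NOR g2 = 0 NOR 0 = 1
g4 = g1 XOR e = 0 XOR 1 = 1
g5 = g3 NAND g4 = 1 NAND 1 = 0
So g5 = 0 as required.

a=1, b=1, c=0, d=0, e=1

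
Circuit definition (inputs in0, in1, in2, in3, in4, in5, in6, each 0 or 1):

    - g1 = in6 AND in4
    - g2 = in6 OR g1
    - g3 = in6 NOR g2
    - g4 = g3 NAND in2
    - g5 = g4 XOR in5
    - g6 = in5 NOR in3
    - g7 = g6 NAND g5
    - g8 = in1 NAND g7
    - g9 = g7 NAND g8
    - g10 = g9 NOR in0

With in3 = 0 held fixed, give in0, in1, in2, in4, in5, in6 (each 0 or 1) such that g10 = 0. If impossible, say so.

g10 = g9 NOR in0 must be 0, so at least one of g9, in0 is 1.
Check with in3 = 0 and in0=0, in1=0, in2=0, in4=1, in5=0, in6=0:
g1 = in6 AND in4 = 0 AND 1 = 0
g2 = in6 OR g1 = 0 OR 0 = 0
g3 = in6 NOR g2 = 0 NOR 0 = 1
g4 = g3 NAND in2 = 1 NAND 0 = 1
g5 = g4 XOR in5 = 1 XOR 0 = 1
g6 = in5 NOR in3 = 0 NOR 0 = 1
g7 = g6 NAND g5 = 1 NAND 1 = 0
g8 = in1 NAND g7 = 0 NAND 0 = 1
g9 = g7 NAND g8 = 0 NAND 1 = 1
g10 = g9 NOR in0 = 1 NOR 0 = 0
So g10 = 0.

in0=0, in1=0, in2=0, in4=1, in5=0, in6=0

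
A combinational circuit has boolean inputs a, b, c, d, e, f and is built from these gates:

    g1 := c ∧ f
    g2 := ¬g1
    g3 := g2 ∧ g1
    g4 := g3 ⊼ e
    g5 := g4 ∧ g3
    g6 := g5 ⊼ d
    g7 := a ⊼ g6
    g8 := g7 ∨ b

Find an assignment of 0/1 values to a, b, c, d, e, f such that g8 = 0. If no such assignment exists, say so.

a=1, b=0, c=1, d=1, e=1, f=0

g8 = g7 ∨ b must be 0, so both g7 = 0 and b = 0.
g7 = a ⊼ g6 must be 0, so both a = 1 and g6 = 1.
g6 = g5 ⊼ d must be 1, so at least one of g5, d is 0.
Check with a=1, b=0, c=1, d=1, e=1, f=0:
g1 = c ∧ f = 1 ∧ 0 = 0
g2 = ¬g1 = ¬0 = 1
g3 = g2 ∧ g1 = 1 ∧ 0 = 0
g4 = g3 ⊼ e = 0 ⊼ 1 = 1
g5 = g4 ∧ g3 = 1 ∧ 0 = 0
g6 = g5 ⊼ d = 0 ⊼ 1 = 1
g7 = a ⊼ g6 = 1 ⊼ 1 = 0
g8 = g7 ∨ b = 0 ∨ 0 = 0
So g8 = 0 as required.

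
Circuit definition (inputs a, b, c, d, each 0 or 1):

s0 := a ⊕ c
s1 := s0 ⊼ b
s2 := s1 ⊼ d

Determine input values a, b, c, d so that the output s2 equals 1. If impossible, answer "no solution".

a=1 b=1 c=1 d=0

s2 = s1 ⊼ d must be 1, so at least one of s1, d is 0.
Check with a=1 b=1 c=1 d=0:
s0 = a ⊕ c = 1 ⊕ 1 = 0
s1 = s0 ⊼ b = 0 ⊼ 1 = 1
s2 = s1 ⊼ d = 1 ⊼ 0 = 1
So s2 = 1 as required.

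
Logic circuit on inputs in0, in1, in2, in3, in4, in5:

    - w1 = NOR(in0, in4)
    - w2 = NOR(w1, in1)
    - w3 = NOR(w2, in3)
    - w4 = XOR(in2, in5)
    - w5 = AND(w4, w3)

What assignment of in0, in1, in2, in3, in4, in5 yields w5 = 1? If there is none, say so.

Check with in0=1, in1=1, in2=0, in3=0, in4=1, in5=1:
w1 = NOR(in0, in4) = NOR(1, 1) = 0
w2 = NOR(w1, in1) = NOR(0, 1) = 0
w3 = NOR(w2, in3) = NOR(0, 0) = 1
w4 = XOR(in2, in5) = XOR(0, 1) = 1
w5 = AND(w4, w3) = AND(1, 1) = 1
So w5 = 1 as required.

in0=1, in1=1, in2=0, in3=0, in4=1, in5=1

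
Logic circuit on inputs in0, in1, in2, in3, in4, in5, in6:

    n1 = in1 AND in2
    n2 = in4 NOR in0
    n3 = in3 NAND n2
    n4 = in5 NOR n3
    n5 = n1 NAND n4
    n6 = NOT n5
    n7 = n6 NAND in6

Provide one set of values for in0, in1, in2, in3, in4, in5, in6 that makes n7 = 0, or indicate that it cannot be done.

n7 = n6 NAND in6 must be 0, so both n6 = 1 and in6 = 1.
n6 = NOT n5 must be 1, so n5 = 0.
Check with in0=0, in1=1, in2=1, in3=1, in4=0, in5=0, in6=1:
n1 = in1 AND in2 = 1 AND 1 = 1
n2 = in4 NOR in0 = 0 NOR 0 = 1
n3 = in3 NAND n2 = 1 NAND 1 = 0
n4 = in5 NOR n3 = 0 NOR 0 = 1
n5 = n1 NAND n4 = 1 NAND 1 = 0
n6 = NOT n5 = NOT 0 = 1
n7 = n6 NAND in6 = 1 NAND 1 = 0
So n7 = 0 as required.

in0=0, in1=1, in2=1, in3=1, in4=0, in5=0, in6=1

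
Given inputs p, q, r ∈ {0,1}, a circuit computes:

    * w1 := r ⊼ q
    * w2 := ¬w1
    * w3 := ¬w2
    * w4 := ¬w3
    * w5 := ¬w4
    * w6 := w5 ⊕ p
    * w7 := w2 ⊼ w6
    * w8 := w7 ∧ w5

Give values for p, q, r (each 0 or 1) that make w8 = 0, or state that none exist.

p=0 q=1 r=1

Check with p=0 q=1 r=1:
w1 = r ⊼ q = 1 ⊼ 1 = 0
w2 = ¬w1 = ¬0 = 1
w3 = ¬w2 = ¬1 = 0
w4 = ¬w3 = ¬0 = 1
w5 = ¬w4 = ¬1 = 0
w6 = w5 ⊕ p = 0 ⊕ 0 = 0
w7 = w2 ⊼ w6 = 1 ⊼ 0 = 1
w8 = w7 ∧ w5 = 1 ∧ 0 = 0
So w8 = 0 as required.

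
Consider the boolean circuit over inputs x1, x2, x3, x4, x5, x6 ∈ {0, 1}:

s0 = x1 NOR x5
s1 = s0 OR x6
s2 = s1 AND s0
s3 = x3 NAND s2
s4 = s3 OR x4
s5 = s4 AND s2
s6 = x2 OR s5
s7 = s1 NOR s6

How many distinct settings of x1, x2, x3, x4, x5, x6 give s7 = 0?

s7 = s1 NOR s6 must be 0, so at least one of s1, s6 is 1.
Enumerating the 64 input combinations, 52 give s7 = 0 and 12 give s7 = 1.

52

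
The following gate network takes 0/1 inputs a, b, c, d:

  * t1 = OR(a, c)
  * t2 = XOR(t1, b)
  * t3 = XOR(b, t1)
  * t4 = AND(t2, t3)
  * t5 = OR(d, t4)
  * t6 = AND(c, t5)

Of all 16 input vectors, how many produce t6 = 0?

t6 = AND(c, t5) must be 0, so at least one of c, t5 is 0.
Enumerating the 16 input combinations, 10 give t6 = 0 and 6 give t6 = 1.

10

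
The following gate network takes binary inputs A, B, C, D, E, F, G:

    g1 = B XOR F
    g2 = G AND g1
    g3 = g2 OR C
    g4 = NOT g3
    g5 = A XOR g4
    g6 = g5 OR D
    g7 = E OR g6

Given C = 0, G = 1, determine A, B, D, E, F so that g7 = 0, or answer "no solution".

Check with C = 0, G = 1 and A=0, B=0, D=0, E=0, F=1:
g1 = B XOR F = 0 XOR 1 = 1
g2 = G AND g1 = 1 AND 1 = 1
g3 = g2 OR C = 1 OR 0 = 1
g4 = NOT g3 = NOT 1 = 0
g5 = A XOR g4 = 0 XOR 0 = 0
g6 = g5 OR D = 0 OR 0 = 0
g7 = E OR g6 = 0 OR 0 = 0
So g7 = 0.

A=0, B=0, D=0, E=0, F=1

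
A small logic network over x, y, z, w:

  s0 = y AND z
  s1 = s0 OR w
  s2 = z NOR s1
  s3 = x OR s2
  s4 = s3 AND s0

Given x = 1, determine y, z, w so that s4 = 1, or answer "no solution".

y=1 z=1 w=1

s4 = s3 AND s0 must be 1, so both s3 = 1 and s0 = 1.
Check with x = 1 and y=1, z=1, w=1:
s0 = y AND z = 1 AND 1 = 1
s1 = s0 OR w = 1 OR 1 = 1
s2 = z NOR s1 = 1 NOR 1 = 0
s3 = x OR s2 = 1 OR 0 = 1
s4 = s3 AND s0 = 1 AND 1 = 1
So s4 = 1.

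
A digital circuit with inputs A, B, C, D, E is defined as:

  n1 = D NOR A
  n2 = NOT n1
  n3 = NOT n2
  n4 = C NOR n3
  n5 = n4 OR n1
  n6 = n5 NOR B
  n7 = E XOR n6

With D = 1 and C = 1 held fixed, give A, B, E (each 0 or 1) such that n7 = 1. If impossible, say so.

A=1 B=0 E=0

n7 = E XOR n6 must be 1, so E and n6 differ.
Check with D = 1 and C = 1 and A=1, B=0, E=0:
n1 = D NOR A = 1 NOR 1 = 0
n2 = NOT n1 = NOT 0 = 1
n3 = NOT n2 = NOT 1 = 0
n4 = C NOR n3 = 1 NOR 0 = 0
n5 = n4 OR n1 = 0 OR 0 = 0
n6 = n5 NOR B = 0 NOR 0 = 1
n7 = E XOR n6 = 0 XOR 1 = 1
So n7 = 1.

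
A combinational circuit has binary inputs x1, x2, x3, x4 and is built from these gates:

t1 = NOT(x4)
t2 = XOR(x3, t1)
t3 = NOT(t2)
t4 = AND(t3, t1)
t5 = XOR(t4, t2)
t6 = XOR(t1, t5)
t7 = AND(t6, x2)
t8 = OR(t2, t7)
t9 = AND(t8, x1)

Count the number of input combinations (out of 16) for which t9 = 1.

4

t9 = AND(t8, x1) must be 1, so both t8 = 1 and x1 = 1.
t8 = OR(t2, t7) must be 1, so at least one of t2, t7 is 1.
Satisfying assignments:
  x1=1, x2=0, x3=0, x4=0
  x1=1, x2=0, x3=1, x4=1
  x1=1, x2=1, x3=0, x4=0
  x1=1, x2=1, x3=1, x4=1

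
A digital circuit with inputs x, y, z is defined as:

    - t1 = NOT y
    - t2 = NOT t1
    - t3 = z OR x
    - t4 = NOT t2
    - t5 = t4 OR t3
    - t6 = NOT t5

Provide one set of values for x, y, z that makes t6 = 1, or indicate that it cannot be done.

t6 = NOT t5 must be 1, so t5 = 0.
t5 = t4 OR t3 must be 0, so both t4 = 0 and t3 = 0.
t4 = NOT t2 must be 0, so t2 = 1.
Check with x=0, y=1, z=0:
t1 = NOT y = NOT 1 = 0
t2 = NOT t1 = NOT 0 = 1
t3 = z OR x = 0 OR 0 = 0
t4 = NOT t2 = NOT 1 = 0
t5 = t4 OR t3 = 0 OR 0 = 0
t6 = NOT t5 = NOT 0 = 1
So t6 = 1 as required.

x=0, y=1, z=0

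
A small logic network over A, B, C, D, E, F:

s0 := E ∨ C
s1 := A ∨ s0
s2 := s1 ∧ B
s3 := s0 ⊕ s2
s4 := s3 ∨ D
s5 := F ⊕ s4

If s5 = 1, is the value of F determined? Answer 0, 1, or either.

Both values of F occur among assignments with s5 = 1:
  F=0: A=0, B=0, C=0, D=0, E=1, F=0
  F=1: A=0, B=0, C=0, D=0, E=0, F=1

either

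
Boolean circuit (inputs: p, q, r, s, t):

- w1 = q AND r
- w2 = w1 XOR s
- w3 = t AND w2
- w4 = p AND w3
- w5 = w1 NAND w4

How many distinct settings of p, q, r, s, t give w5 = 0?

1

w5 = w1 NAND w4 must be 0, so both w1 = 1 and w4 = 1.
w1 = q AND r must be 1, so both q = 1 and r = 1.
Satisfying assignments:
  p=1, q=1, r=1, s=0, t=1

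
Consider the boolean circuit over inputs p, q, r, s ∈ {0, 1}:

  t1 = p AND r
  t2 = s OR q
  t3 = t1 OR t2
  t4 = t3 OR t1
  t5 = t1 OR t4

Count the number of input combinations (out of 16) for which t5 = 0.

3

t5 = t1 OR t4 must be 0, so both t1 = 0 and t4 = 0.
t1 = p AND r must be 0, so at least one of p, r is 0.
t4 = t3 OR t1 must be 0, so both t3 = 0 and t1 = 0.
Satisfying assignments:
  p=0, q=0, r=0, s=0
  p=0, q=0, r=1, s=0
  p=1, q=0, r=0, s=0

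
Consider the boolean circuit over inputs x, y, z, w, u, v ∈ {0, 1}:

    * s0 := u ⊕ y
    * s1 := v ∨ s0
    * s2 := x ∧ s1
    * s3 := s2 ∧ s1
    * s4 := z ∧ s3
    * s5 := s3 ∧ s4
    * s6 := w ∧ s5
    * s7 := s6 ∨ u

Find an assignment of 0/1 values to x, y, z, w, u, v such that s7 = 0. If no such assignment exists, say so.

s7 = s6 ∨ u must be 0, so both s6 = 0 and u = 0.
s6 = w ∧ s5 must be 0, so at least one of w, s5 is 0.
Check with x=0 y=1 z=1 w=1 u=0 v=0:
s0 = u ⊕ y = 0 ⊕ 1 = 1
s1 = v ∨ s0 = 0 ∨ 1 = 1
s2 = x ∧ s1 = 0 ∧ 1 = 0
s3 = s2 ∧ s1 = 0 ∧ 1 = 0
s4 = z ∧ s3 = 1 ∧ 0 = 0
s5 = s3 ∧ s4 = 0 ∧ 0 = 0
s6 = w ∧ s5 = 1 ∧ 0 = 0
s7 = s6 ∨ u = 0 ∨ 0 = 0
So s7 = 0 as required.

x=0 y=1 z=1 w=1 u=0 v=0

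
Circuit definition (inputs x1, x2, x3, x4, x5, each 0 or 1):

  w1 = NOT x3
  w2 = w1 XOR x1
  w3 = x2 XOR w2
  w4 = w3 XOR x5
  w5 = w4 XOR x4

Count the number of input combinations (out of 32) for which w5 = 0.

16

w5 = w4 XOR x4 must be 0, so w4 and x4 are equal.
Enumerating the 32 input combinations, 16 give w5 = 0 and 16 give w5 = 1.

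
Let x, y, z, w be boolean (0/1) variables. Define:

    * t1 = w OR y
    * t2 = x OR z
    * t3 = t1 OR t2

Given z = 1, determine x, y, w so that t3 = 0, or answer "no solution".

no solution exists

With z = 1 fixed, none of the 8 settings of x, y, w give t3 = 0.
For example, with x=0, y=1, w=0:
t1 = w OR y = 0 OR 1 = 1
t2 = x OR z = 0 OR 1 = 1
t3 = t1 OR t2 = 1 OR 1 = 1
giving t3 = 1 ≠ 0.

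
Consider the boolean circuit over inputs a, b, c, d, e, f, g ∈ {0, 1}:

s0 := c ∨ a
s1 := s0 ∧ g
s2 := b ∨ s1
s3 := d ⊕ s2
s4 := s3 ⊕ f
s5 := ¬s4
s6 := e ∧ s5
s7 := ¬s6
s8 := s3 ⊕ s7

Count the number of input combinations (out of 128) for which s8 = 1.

64

s8 = s3 ⊕ s7 must be 1, so s3 and s7 differ.
Enumerating the 128 input combinations, 64 give s8 = 1 and 64 give s8 = 0.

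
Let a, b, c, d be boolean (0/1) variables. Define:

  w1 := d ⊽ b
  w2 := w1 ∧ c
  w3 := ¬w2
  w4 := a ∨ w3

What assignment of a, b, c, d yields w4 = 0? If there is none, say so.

w4 = a ∨ w3 must be 0, so both a = 0 and w3 = 0.
Check with a=0, b=0, c=1, d=0:
w1 = d ⊽ b = 0 ⊽ 0 = 1
w2 = w1 ∧ c = 1 ∧ 1 = 1
w3 = ¬w2 = ¬1 = 0
w4 = a ∨ w3 = 0 ∨ 0 = 0
So w4 = 0 as required.

a=0, b=0, c=1, d=0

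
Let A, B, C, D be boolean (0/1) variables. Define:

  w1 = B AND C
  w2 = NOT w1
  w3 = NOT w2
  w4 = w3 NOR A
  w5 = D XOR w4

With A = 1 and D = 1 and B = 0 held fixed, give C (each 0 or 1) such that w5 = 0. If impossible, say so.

no solution exists

With A = 1 and D = 1 and B = 0 fixed, none of the 2 settings of C give w5 = 0.
For example, with C=0:
w1 = B AND C = 0 AND 0 = 0
w2 = NOT w1 = NOT 0 = 1
w3 = NOT w2 = NOT 1 = 0
w4 = w3 NOR A = 0 NOR 1 = 0
w5 = D XOR w4 = 1 XOR 0 = 1
giving w5 = 1 ≠ 0.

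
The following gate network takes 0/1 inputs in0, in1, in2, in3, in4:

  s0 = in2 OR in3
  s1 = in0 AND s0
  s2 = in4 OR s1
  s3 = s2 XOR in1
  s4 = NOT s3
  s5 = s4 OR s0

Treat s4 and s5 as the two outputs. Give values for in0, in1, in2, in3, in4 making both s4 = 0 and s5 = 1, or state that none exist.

Check with in0=0, in1=0, in2=1, in3=0, in4=1:
s0 = in2 OR in3 = 1 OR 0 = 1
s1 = in0 AND s0 = 0 AND 1 = 0
s2 = in4 OR s1 = 1 OR 0 = 1
s3 = s2 XOR in1 = 1 XOR 0 = 1
s4 = NOT s3 = NOT 1 = 0
s5 = s4 OR s0 = 0 OR 1 = 1
So s4 = 0 and s5 = 1.

in0=0, in1=0, in2=1, in3=0, in4=1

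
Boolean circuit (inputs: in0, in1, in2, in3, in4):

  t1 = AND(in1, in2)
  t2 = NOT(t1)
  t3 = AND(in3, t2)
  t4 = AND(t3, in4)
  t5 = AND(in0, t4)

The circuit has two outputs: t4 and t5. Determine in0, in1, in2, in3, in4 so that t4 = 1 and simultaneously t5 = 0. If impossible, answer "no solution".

in0=0, in1=0, in2=1, in3=1, in4=1

Check with in0=0, in1=0, in2=1, in3=1, in4=1:
t1 = AND(in1, in2) = AND(0, 1) = 0
t2 = NOT(t1) = NOT 0 = 1
t3 = AND(in3, t2) = AND(1, 1) = 1
t4 = AND(t3, in4) = AND(1, 1) = 1
t5 = AND(in0, t4) = AND(0, 1) = 0
So t4 = 1 and t5 = 0.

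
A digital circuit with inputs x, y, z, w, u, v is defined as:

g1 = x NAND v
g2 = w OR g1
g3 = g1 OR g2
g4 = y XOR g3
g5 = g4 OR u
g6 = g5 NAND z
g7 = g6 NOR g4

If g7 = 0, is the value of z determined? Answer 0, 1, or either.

Both values of z occur among assignments with g7 = 0:
  z=0: x=0, y=0, z=0, w=0, u=0, v=0
  z=1: x=0, y=0, z=1, w=0, u=0, v=0

either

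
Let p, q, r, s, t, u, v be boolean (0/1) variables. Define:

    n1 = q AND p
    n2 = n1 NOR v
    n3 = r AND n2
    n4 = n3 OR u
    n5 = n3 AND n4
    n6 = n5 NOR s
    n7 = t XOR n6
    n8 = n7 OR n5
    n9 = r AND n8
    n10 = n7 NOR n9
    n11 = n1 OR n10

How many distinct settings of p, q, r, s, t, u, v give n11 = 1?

68

n11 = n1 OR n10 must be 1, so at least one of n1, n10 is 1.
Enumerating the 128 input combinations, 68 give n11 = 1 and 60 give n11 = 0.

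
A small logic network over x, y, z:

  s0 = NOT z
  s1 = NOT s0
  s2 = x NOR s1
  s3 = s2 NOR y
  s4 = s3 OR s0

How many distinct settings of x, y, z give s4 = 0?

s4 = s3 OR s0 must be 0, so both s3 = 0 and s0 = 0.
s3 = s2 NOR y must be 0, so at least one of s2, y is 1.
Satisfying assignments:
  x=0, y=1, z=1
  x=1, y=1, z=1

2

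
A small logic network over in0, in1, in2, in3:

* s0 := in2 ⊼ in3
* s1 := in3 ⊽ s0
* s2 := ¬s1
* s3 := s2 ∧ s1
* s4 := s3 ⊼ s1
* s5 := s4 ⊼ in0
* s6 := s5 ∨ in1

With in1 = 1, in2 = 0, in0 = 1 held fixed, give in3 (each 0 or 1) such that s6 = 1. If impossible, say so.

in3=0

Check with in1 = 1, in2 = 0, in0 = 1 and in3=0:
s0 = in2 ⊼ in3 = 0 ⊼ 0 = 1
s1 = in3 ⊽ s0 = 0 ⊽ 1 = 0
s2 = ¬s1 = ¬0 = 1
s3 = s2 ∧ s1 = 1 ∧ 0 = 0
s4 = s3 ⊼ s1 = 0 ⊼ 0 = 1
s5 = s4 ⊼ in0 = 1 ⊼ 1 = 0
s6 = s5 ∨ in1 = 0 ∨ 1 = 1
So s6 = 1.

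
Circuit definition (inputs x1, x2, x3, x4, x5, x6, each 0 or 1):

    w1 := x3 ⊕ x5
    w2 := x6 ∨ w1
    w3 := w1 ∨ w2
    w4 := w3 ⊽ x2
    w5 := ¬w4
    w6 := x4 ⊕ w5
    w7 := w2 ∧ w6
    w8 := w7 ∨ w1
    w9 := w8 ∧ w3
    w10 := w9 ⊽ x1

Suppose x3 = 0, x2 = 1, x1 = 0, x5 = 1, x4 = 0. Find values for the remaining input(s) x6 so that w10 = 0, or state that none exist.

x6=0

w10 = w9 ⊽ x1 must be 0, so at least one of w9, x1 is 1.
Check with x3 = 0, x2 = 1, x1 = 0, x5 = 1, x4 = 0 and x6=0:
w1 = x3 ⊕ x5 = 0 ⊕ 1 = 1
w2 = x6 ∨ w1 = 0 ∨ 1 = 1
w3 = w1 ∨ w2 = 1 ∨ 1 = 1
w4 = w3 ⊽ x2 = 1 ⊽ 1 = 0
w5 = ¬w4 = ¬0 = 1
w6 = x4 ⊕ w5 = 0 ⊕ 1 = 1
w7 = w2 ∧ w6 = 1 ∧ 1 = 1
w8 = w7 ∨ w1 = 1 ∨ 1 = 1
w9 = w8 ∧ w3 = 1 ∧ 1 = 1
w10 = w9 ⊽ x1 = 1 ⊽ 0 = 0
So w10 = 0.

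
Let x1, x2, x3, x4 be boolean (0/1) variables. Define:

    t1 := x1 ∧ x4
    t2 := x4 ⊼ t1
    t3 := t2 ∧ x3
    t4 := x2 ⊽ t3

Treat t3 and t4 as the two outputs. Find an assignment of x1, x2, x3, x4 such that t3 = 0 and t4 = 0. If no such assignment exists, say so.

Check with x1=1, x2=1, x3=1, x4=1:
t1 = x1 ∧ x4 = 1 ∧ 1 = 1
t2 = x4 ⊼ t1 = 1 ⊼ 1 = 0
t3 = t2 ∧ x3 = 0 ∧ 1 = 0
t4 = x2 ⊽ t3 = 1 ⊽ 0 = 0
So t3 = 0 and t4 = 0.

x1=1, x2=1, x3=1, x4=1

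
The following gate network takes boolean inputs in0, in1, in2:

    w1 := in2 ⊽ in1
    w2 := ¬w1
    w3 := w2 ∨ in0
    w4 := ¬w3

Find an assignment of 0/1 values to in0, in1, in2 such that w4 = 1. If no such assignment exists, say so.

in0=0, in1=0, in2=0

w4 = ¬w3 must be 1, so w3 = 0.
Check with in0=0, in1=0, in2=0:
w1 = in2 ⊽ in1 = 0 ⊽ 0 = 1
w2 = ¬w1 = ¬1 = 0
w3 = w2 ∨ in0 = 0 ∨ 0 = 0
w4 = ¬w3 = ¬0 = 1
So w4 = 1 as required.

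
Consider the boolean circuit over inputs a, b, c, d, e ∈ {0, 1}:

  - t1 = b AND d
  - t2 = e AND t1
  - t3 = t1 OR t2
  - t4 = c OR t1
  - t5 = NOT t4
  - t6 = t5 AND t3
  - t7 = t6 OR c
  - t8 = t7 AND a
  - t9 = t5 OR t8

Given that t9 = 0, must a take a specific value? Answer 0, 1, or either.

either

Both values of a occur among assignments with t9 = 0:
  a=0: a=0, b=0, c=1, d=0, e=0
  a=1: a=1, b=1, c=0, d=1, e=0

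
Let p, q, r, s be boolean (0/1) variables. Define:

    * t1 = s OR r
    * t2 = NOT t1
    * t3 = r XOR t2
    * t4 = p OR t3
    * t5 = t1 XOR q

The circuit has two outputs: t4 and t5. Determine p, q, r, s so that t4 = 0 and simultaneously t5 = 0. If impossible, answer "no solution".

p=0 q=1 r=0 s=1

Check with p=0 q=1 r=0 s=1:
t1 = s OR r = 1 OR 0 = 1
t2 = NOT t1 = NOT 1 = 0
t3 = r XOR t2 = 0 XOR 0 = 0
t4 = p OR t3 = 0 OR 0 = 0
t5 = t1 XOR q = 1 XOR 1 = 0
So t4 = 0 and t5 = 0.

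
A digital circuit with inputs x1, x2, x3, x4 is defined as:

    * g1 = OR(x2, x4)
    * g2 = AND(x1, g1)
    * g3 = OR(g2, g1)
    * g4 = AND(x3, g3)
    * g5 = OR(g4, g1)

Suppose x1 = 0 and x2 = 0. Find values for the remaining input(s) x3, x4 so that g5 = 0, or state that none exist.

x3=1 x4=0

g5 = OR(g4, g1) must be 0, so both g4 = 0 and g1 = 0.
g4 = AND(x3, g3) must be 0, so at least one of x3, g3 is 0.
Check with x1 = 0 and x2 = 0 and x3=1, x4=0:
g1 = OR(x2, x4) = OR(0, 0) = 0
g2 = AND(x1, g1) = AND(0, 0) = 0
g3 = OR(g2, g1) = OR(0, 0) = 0
g4 = AND(x3, g3) = AND(1, 0) = 0
g5 = OR(g4, g1) = OR(0, 0) = 0
So g5 = 0.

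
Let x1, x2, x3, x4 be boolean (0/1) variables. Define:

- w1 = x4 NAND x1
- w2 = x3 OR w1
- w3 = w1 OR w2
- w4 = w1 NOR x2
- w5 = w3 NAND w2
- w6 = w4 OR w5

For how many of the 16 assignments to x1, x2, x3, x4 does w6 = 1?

3

w6 = w4 OR w5 must be 1, so at least one of w4, w5 is 1.
Satisfying assignments:
  x1=1, x2=0, x3=0, x4=1
  x1=1, x2=0, x3=1, x4=1
  x1=1, x2=1, x3=0, x4=1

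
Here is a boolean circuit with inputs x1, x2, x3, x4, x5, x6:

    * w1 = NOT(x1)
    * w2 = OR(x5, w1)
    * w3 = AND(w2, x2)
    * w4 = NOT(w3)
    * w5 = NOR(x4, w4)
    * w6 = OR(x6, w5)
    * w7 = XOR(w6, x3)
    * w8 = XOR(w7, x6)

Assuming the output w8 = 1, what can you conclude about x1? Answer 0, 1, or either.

Both values of x1 occur among assignments with w8 = 1:
  x1=0: x1=0, x2=0, x3=1, x4=0, x5=0, x6=0
  x1=1: x1=1, x2=0, x3=1, x4=0, x5=0, x6=0

either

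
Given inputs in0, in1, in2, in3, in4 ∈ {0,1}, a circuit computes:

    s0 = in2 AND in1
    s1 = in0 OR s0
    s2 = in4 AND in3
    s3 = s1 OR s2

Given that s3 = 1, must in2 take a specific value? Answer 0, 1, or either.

Both values of in2 occur among assignments with s3 = 1:
  in2=0: in0=0, in1=0, in2=0, in3=1, in4=1
  in2=1: in0=0, in1=0, in2=1, in3=1, in4=1

either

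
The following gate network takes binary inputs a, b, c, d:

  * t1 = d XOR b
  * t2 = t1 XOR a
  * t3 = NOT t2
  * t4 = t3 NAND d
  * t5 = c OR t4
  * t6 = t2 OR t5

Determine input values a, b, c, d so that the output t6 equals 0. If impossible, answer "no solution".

a=1, b=0, c=0, d=1

t6 = t2 OR t5 must be 0, so both t2 = 0 and t5 = 0.
t2 = t1 XOR a must be 0, so t1 and a are equal.
t5 = c OR t4 must be 0, so both c = 0 and t4 = 0.
Check with a=1, b=0, c=0, d=1:
t1 = d XOR b = 1 XOR 0 = 1
t2 = t1 XOR a = 1 XOR 1 = 0
t3 = NOT t2 = NOT 0 = 1
t4 = t3 NAND d = 1 NAND 1 = 0
t5 = c OR t4 = 0 OR 0 = 0
t6 = t2 OR t5 = 0 OR 0 = 0
So t6 = 0 as required.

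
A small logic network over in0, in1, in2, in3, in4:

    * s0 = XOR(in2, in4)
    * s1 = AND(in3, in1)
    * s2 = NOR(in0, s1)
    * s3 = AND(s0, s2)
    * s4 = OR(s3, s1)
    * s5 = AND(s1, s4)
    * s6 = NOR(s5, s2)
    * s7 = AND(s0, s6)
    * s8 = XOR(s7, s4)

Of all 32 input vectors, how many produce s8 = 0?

12

s8 = XOR(s7, s4) must be 0, so s7 and s4 are equal.
Enumerating the 32 input combinations, 12 give s8 = 0 and 20 give s8 = 1.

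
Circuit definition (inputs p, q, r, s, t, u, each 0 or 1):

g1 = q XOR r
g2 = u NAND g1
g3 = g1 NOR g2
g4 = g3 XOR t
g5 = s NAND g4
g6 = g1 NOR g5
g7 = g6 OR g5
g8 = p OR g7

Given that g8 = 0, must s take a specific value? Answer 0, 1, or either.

g8 = p OR g7 must be 0, so both p = 0 and g7 = 0.
Every assignment with g8 = 0 has s = 1; there are 4 such assignment(s).
  p=0, q=0, r=1, s=1, t=1, u=0
  p=0, q=0, r=1, s=1, t=1, u=1
  p=0, q=1, r=0, s=1, t=1, u=0
  p=0, q=1, r=0, s=1, t=1, u=1

1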